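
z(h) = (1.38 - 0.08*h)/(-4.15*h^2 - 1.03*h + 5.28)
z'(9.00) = 0.00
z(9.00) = -0.00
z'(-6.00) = -0.00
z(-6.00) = -0.01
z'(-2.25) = -0.15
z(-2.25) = -0.12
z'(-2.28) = -0.14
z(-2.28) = -0.11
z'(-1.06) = -3.94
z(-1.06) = 0.86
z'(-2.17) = -0.18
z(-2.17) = -0.13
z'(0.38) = 0.29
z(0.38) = 0.31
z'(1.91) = 0.15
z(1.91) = -0.10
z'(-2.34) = -0.12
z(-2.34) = -0.10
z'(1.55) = 0.45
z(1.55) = -0.20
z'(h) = (1.38 - 0.08*h)*(8.3*h + 1.03)/(-4.15*h^2 - 1.03*h + 5.28)^2 - 0.08/(-4.15*h^2 - 1.03*h + 5.28) = (-0.332*h^2 + 11.454*h + 0.999)/(17.2225*h^4 + 8.549*h^3 - 42.7631*h^2 - 10.8768*h + 27.8784)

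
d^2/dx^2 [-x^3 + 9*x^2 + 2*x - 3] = 18 - 6*x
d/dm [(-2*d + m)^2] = -4*d + 2*m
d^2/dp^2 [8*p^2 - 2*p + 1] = 16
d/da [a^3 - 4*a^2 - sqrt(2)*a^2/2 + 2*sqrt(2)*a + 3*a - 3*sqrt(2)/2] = 3*a^2 - 8*a - sqrt(2)*a + 2*sqrt(2) + 3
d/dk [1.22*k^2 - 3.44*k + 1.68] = 2.44*k - 3.44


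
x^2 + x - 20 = (x - 4)*(x + 5)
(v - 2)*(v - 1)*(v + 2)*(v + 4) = v^4 + 3*v^3 - 8*v^2 - 12*v + 16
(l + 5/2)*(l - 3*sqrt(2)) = l^2 - 3*sqrt(2)*l + 5*l/2 - 15*sqrt(2)/2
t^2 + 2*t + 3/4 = (t + 1/2)*(t + 3/2)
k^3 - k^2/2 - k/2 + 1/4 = (k - 1/2)*(k - sqrt(2)/2)*(k + sqrt(2)/2)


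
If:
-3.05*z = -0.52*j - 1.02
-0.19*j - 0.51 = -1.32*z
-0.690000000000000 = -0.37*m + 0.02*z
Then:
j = 1.96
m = 1.90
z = 0.67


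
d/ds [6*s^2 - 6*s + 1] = 12*s - 6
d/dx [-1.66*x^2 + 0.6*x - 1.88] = 0.6 - 3.32*x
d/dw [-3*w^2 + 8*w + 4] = 8 - 6*w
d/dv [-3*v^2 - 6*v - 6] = -6*v - 6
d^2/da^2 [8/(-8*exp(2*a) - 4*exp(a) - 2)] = 8*(-4*(4*exp(a) + 1)^2*exp(a) + (8*exp(a) + 1)*(4*exp(2*a) + 2*exp(a) + 1))*exp(a)/(4*exp(2*a) + 2*exp(a) + 1)^3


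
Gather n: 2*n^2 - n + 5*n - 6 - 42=2*n^2 + 4*n - 48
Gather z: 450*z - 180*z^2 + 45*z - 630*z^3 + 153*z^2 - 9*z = -630*z^3 - 27*z^2 + 486*z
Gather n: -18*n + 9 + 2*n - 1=8 - 16*n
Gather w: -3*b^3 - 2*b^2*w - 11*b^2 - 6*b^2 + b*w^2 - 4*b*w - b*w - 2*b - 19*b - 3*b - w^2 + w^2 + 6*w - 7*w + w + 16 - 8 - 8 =-3*b^3 - 17*b^2 + b*w^2 - 24*b + w*(-2*b^2 - 5*b)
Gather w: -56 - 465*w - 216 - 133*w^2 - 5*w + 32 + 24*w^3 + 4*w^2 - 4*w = 24*w^3 - 129*w^2 - 474*w - 240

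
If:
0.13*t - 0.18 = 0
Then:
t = 1.38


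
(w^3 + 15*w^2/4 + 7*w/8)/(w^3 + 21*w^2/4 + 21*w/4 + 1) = w*(2*w + 7)/(2*(w^2 + 5*w + 4))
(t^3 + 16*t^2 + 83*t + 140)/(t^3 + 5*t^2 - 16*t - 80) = (t + 7)/(t - 4)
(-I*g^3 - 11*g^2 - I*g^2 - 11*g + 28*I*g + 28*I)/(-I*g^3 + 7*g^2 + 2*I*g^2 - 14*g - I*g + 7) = (g^3 + g^2*(1 - 11*I) - g*(28 + 11*I) - 28)/(g^3 + g^2*(-2 + 7*I) + g*(1 - 14*I) + 7*I)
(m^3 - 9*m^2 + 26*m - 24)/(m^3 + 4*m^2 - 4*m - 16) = (m^2 - 7*m + 12)/(m^2 + 6*m + 8)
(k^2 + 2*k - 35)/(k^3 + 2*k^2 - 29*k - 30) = (k + 7)/(k^2 + 7*k + 6)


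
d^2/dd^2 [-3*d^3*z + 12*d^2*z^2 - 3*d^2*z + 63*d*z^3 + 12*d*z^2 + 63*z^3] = 6*z*(-3*d + 4*z - 1)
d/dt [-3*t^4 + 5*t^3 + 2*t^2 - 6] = t*(-12*t^2 + 15*t + 4)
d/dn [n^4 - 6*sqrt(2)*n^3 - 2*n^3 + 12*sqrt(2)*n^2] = 2*n*(2*n^2 - 9*sqrt(2)*n - 3*n + 12*sqrt(2))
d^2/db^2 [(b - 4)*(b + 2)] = 2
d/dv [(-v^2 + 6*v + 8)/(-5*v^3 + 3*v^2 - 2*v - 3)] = (-5*v^4 + 60*v^3 + 104*v^2 - 42*v - 2)/(25*v^6 - 30*v^5 + 29*v^4 + 18*v^3 - 14*v^2 + 12*v + 9)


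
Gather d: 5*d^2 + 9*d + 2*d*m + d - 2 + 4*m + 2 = 5*d^2 + d*(2*m + 10) + 4*m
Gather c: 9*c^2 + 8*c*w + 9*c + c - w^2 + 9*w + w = 9*c^2 + c*(8*w + 10) - w^2 + 10*w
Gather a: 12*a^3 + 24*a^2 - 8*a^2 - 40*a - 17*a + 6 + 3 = 12*a^3 + 16*a^2 - 57*a + 9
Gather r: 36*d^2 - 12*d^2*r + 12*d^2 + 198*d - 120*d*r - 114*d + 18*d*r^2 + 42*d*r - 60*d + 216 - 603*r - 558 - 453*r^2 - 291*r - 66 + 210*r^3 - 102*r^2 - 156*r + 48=48*d^2 + 24*d + 210*r^3 + r^2*(18*d - 555) + r*(-12*d^2 - 78*d - 1050) - 360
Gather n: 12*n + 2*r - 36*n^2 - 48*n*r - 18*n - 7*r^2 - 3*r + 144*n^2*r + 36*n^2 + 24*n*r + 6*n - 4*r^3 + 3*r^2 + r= 144*n^2*r - 24*n*r - 4*r^3 - 4*r^2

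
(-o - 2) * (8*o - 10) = -8*o^2 - 6*o + 20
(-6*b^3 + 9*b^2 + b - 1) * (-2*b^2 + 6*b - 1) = 12*b^5 - 54*b^4 + 58*b^3 - b^2 - 7*b + 1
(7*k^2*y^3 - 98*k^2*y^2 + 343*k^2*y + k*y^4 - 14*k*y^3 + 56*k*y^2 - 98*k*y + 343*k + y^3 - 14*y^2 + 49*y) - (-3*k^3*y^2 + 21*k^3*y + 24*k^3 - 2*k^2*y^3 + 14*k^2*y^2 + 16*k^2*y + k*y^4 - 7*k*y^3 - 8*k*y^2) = 3*k^3*y^2 - 21*k^3*y - 24*k^3 + 9*k^2*y^3 - 112*k^2*y^2 + 327*k^2*y - 7*k*y^3 + 64*k*y^2 - 98*k*y + 343*k + y^3 - 14*y^2 + 49*y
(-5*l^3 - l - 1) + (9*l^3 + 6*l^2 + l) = 4*l^3 + 6*l^2 - 1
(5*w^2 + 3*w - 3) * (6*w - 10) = 30*w^3 - 32*w^2 - 48*w + 30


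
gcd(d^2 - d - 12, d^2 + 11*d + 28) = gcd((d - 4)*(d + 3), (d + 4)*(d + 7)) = 1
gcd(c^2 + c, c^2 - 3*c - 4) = c + 1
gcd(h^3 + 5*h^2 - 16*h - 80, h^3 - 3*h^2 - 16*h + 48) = h^2 - 16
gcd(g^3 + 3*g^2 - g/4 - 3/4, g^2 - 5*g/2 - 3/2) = g + 1/2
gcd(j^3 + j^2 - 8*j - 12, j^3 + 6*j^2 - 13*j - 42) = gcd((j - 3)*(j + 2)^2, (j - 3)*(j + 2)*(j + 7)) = j^2 - j - 6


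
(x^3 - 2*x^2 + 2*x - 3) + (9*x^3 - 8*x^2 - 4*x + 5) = 10*x^3 - 10*x^2 - 2*x + 2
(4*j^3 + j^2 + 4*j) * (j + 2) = 4*j^4 + 9*j^3 + 6*j^2 + 8*j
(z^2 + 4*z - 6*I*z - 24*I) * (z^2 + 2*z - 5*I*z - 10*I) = z^4 + 6*z^3 - 11*I*z^3 - 22*z^2 - 66*I*z^2 - 180*z - 88*I*z - 240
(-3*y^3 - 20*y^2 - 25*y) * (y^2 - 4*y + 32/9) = -3*y^5 - 8*y^4 + 133*y^3/3 + 260*y^2/9 - 800*y/9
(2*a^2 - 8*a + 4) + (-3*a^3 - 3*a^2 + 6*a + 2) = -3*a^3 - a^2 - 2*a + 6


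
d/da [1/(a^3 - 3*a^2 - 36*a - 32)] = 3*(-a^2 + 2*a + 12)/(-a^3 + 3*a^2 + 36*a + 32)^2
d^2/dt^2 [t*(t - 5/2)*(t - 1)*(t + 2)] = 12*t^2 - 9*t - 9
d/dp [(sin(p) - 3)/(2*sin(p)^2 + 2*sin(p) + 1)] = (12*sin(p) + cos(2*p) + 6)*cos(p)/(2*sin(p) - cos(2*p) + 2)^2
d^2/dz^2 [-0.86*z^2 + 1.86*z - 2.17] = -1.72000000000000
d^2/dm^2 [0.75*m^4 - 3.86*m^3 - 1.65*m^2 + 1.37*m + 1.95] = 9.0*m^2 - 23.16*m - 3.3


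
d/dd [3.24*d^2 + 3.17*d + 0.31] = 6.48*d + 3.17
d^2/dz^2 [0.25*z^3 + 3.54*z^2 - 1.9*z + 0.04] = 1.5*z + 7.08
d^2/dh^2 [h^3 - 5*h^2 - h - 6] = 6*h - 10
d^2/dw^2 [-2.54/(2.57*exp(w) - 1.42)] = (-16.776446*exp(w) - 9.269476)*exp(w)/(2.57*exp(w) - 1.42)^3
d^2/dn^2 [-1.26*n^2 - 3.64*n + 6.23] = -2.52000000000000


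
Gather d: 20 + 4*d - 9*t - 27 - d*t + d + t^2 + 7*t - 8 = d*(5 - t) + t^2 - 2*t - 15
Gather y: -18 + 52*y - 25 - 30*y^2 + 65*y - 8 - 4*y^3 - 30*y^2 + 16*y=-4*y^3 - 60*y^2 + 133*y - 51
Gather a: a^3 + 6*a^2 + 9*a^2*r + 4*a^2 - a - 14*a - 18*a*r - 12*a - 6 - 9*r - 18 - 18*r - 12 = a^3 + a^2*(9*r + 10) + a*(-18*r - 27) - 27*r - 36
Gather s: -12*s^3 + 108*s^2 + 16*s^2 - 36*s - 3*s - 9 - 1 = -12*s^3 + 124*s^2 - 39*s - 10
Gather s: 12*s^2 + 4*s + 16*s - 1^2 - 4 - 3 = 12*s^2 + 20*s - 8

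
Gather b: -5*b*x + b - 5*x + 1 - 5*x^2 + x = b*(1 - 5*x) - 5*x^2 - 4*x + 1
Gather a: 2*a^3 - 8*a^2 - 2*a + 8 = 2*a^3 - 8*a^2 - 2*a + 8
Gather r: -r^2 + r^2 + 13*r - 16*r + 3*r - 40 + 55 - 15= 0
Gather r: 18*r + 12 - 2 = 18*r + 10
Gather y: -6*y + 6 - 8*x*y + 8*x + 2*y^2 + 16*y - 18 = 8*x + 2*y^2 + y*(10 - 8*x) - 12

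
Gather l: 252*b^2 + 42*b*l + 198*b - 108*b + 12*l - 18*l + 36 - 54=252*b^2 + 90*b + l*(42*b - 6) - 18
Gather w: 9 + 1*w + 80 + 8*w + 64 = 9*w + 153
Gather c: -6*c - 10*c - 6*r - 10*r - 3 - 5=-16*c - 16*r - 8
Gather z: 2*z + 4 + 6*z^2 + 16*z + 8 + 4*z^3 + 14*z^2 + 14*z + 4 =4*z^3 + 20*z^2 + 32*z + 16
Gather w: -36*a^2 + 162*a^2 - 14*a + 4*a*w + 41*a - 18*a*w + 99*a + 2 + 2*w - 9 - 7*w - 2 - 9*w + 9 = 126*a^2 + 126*a + w*(-14*a - 14)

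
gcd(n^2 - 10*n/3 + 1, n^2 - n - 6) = n - 3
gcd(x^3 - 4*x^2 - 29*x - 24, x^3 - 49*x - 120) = x^2 - 5*x - 24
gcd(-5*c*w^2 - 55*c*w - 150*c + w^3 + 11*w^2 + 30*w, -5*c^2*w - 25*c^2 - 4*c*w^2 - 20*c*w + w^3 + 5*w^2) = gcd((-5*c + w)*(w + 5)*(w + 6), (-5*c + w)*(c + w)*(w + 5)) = -5*c*w - 25*c + w^2 + 5*w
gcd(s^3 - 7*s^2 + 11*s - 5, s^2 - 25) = s - 5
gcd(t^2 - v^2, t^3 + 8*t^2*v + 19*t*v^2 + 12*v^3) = t + v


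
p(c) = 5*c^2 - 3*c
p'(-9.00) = -93.00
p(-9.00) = 432.00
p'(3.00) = 27.00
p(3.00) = 36.00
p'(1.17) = 8.70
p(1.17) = 3.33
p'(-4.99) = -52.90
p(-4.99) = 139.47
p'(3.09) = 27.90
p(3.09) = 38.47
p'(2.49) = 21.90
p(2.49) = 23.53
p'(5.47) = 51.70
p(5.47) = 133.19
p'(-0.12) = -4.20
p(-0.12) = 0.43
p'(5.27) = 49.70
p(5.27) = 123.05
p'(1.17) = 8.70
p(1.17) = 3.33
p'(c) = 10*c - 3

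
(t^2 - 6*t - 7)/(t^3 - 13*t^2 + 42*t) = (t + 1)/(t*(t - 6))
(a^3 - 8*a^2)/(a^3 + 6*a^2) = (a - 8)/(a + 6)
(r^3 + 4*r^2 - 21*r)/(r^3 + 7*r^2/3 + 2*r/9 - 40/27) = 27*r*(r^2 + 4*r - 21)/(27*r^3 + 63*r^2 + 6*r - 40)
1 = 1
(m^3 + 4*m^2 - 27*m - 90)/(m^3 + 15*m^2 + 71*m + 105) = (m^2 + m - 30)/(m^2 + 12*m + 35)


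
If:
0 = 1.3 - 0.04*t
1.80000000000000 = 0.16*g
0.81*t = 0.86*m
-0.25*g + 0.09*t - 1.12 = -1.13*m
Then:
No Solution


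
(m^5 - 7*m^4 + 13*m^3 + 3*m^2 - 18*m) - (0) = m^5 - 7*m^4 + 13*m^3 + 3*m^2 - 18*m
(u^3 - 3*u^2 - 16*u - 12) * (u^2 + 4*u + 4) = u^5 + u^4 - 24*u^3 - 88*u^2 - 112*u - 48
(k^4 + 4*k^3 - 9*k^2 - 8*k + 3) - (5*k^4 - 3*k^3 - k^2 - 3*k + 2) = -4*k^4 + 7*k^3 - 8*k^2 - 5*k + 1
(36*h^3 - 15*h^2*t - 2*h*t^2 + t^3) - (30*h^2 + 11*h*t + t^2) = 36*h^3 - 15*h^2*t - 30*h^2 - 2*h*t^2 - 11*h*t + t^3 - t^2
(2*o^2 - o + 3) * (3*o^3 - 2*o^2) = 6*o^5 - 7*o^4 + 11*o^3 - 6*o^2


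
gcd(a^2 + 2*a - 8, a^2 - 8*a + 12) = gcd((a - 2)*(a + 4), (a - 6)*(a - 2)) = a - 2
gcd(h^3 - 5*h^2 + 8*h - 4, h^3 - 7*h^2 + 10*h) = h - 2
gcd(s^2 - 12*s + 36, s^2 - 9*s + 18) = s - 6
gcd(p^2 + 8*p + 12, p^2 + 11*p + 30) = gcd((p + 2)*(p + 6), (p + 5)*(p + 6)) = p + 6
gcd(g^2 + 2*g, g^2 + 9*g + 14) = g + 2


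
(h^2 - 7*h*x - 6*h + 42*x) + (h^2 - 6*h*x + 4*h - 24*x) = 2*h^2 - 13*h*x - 2*h + 18*x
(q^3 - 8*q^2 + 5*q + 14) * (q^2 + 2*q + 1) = q^5 - 6*q^4 - 10*q^3 + 16*q^2 + 33*q + 14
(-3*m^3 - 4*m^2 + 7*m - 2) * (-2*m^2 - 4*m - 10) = 6*m^5 + 20*m^4 + 32*m^3 + 16*m^2 - 62*m + 20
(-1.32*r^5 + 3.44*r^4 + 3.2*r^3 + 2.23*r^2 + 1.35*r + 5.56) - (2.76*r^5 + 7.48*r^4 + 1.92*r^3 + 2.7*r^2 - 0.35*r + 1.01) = -4.08*r^5 - 4.04*r^4 + 1.28*r^3 - 0.47*r^2 + 1.7*r + 4.55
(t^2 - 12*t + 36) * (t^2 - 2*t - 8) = t^4 - 14*t^3 + 52*t^2 + 24*t - 288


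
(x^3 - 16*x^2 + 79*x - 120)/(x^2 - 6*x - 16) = (x^2 - 8*x + 15)/(x + 2)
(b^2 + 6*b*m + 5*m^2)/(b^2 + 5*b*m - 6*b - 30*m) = (b + m)/(b - 6)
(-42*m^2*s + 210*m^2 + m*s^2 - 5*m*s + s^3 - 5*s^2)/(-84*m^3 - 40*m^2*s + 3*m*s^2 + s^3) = (s - 5)/(2*m + s)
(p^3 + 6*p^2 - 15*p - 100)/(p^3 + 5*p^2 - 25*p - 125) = (p - 4)/(p - 5)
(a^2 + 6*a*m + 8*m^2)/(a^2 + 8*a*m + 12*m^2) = (a + 4*m)/(a + 6*m)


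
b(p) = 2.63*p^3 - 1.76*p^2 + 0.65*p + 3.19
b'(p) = 7.89*p^2 - 3.52*p + 0.65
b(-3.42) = -124.82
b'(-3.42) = 104.97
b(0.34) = 3.31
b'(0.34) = 0.37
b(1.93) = 16.80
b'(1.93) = 23.25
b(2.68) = 42.92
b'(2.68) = 47.89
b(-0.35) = 2.63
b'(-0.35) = 2.85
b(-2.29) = -39.11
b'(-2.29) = 50.09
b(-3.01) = -86.43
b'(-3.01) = 82.73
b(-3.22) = -104.96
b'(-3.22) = 93.79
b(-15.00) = -9278.81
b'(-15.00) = 1828.70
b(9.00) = 1783.75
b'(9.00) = 608.06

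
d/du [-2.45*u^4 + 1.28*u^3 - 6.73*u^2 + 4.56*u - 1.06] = -9.8*u^3 + 3.84*u^2 - 13.46*u + 4.56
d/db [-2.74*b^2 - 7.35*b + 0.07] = -5.48*b - 7.35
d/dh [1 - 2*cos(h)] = 2*sin(h)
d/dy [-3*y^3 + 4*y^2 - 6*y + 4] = -9*y^2 + 8*y - 6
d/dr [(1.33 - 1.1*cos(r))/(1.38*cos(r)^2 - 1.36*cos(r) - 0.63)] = (-1.518*cos(r)^2 + 3.6708*cos(r) - 2.5018)*sin(r)/(1.9044*cos(r)^4 - 3.7536*cos(r)^3 + 0.1108*cos(r)^2 + 1.7136*cos(r) + 0.3969)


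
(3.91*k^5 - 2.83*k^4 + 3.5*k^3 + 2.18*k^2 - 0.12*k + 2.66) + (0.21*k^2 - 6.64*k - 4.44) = 3.91*k^5 - 2.83*k^4 + 3.5*k^3 + 2.39*k^2 - 6.76*k - 1.78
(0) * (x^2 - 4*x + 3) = 0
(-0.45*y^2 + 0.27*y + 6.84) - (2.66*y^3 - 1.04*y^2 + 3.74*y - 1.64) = -2.66*y^3 + 0.59*y^2 - 3.47*y + 8.48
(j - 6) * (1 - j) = -j^2 + 7*j - 6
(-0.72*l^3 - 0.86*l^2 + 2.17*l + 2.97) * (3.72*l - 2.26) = -2.6784*l^4 - 1.572*l^3 + 10.016*l^2 + 6.1442*l - 6.7122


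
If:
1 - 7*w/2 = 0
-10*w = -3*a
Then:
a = 20/21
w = 2/7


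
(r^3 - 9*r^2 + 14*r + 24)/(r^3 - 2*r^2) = (r^3 - 9*r^2 + 14*r + 24)/(r^2*(r - 2))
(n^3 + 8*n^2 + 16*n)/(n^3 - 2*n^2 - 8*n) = (n^2 + 8*n + 16)/(n^2 - 2*n - 8)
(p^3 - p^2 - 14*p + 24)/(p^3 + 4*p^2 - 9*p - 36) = (p - 2)/(p + 3)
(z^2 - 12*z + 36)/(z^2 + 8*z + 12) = (z^2 - 12*z + 36)/(z^2 + 8*z + 12)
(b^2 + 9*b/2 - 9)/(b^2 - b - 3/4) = 2*(b + 6)/(2*b + 1)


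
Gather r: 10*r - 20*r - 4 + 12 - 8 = -10*r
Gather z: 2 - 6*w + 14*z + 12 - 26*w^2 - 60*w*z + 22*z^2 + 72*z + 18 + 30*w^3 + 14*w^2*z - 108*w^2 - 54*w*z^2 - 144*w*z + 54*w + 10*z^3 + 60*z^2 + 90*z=30*w^3 - 134*w^2 + 48*w + 10*z^3 + z^2*(82 - 54*w) + z*(14*w^2 - 204*w + 176) + 32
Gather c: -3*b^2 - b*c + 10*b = -3*b^2 - b*c + 10*b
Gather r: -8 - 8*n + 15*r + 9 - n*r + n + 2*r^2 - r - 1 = -7*n + 2*r^2 + r*(14 - n)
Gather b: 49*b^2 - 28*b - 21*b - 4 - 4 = 49*b^2 - 49*b - 8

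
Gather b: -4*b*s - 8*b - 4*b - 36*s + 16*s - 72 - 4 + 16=b*(-4*s - 12) - 20*s - 60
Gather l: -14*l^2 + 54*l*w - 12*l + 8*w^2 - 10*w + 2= -14*l^2 + l*(54*w - 12) + 8*w^2 - 10*w + 2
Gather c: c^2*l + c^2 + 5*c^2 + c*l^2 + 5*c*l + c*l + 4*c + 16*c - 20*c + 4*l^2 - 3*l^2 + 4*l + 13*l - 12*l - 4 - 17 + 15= c^2*(l + 6) + c*(l^2 + 6*l) + l^2 + 5*l - 6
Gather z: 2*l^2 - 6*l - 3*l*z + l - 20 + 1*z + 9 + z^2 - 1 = 2*l^2 - 5*l + z^2 + z*(1 - 3*l) - 12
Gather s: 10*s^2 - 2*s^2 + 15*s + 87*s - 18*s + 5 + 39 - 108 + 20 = 8*s^2 + 84*s - 44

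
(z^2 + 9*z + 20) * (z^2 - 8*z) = z^4 + z^3 - 52*z^2 - 160*z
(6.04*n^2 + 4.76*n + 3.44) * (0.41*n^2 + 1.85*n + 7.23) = 2.4764*n^4 + 13.1256*n^3 + 53.8856*n^2 + 40.7788*n + 24.8712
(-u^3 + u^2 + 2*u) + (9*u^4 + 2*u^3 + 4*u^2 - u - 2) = 9*u^4 + u^3 + 5*u^2 + u - 2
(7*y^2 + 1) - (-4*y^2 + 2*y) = 11*y^2 - 2*y + 1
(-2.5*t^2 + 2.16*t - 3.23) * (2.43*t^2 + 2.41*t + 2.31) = -6.075*t^4 - 0.776199999999999*t^3 - 8.4183*t^2 - 2.7947*t - 7.4613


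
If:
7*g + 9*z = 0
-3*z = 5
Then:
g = 15/7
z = -5/3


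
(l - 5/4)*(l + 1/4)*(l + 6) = l^3 + 5*l^2 - 101*l/16 - 15/8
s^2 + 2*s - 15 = (s - 3)*(s + 5)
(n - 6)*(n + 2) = n^2 - 4*n - 12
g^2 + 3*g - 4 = (g - 1)*(g + 4)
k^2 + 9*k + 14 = (k + 2)*(k + 7)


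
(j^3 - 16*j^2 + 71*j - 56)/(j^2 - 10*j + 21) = (j^2 - 9*j + 8)/(j - 3)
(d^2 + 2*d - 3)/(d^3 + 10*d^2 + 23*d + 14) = (d^2 + 2*d - 3)/(d^3 + 10*d^2 + 23*d + 14)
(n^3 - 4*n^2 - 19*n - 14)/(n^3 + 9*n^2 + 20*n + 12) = (n - 7)/(n + 6)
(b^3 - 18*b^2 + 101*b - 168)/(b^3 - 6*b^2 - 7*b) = (b^2 - 11*b + 24)/(b*(b + 1))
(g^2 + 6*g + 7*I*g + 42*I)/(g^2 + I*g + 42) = (g + 6)/(g - 6*I)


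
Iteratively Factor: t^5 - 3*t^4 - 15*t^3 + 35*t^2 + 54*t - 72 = (t + 2)*(t^4 - 5*t^3 - 5*t^2 + 45*t - 36) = (t + 2)*(t + 3)*(t^3 - 8*t^2 + 19*t - 12) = (t - 3)*(t + 2)*(t + 3)*(t^2 - 5*t + 4) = (t - 4)*(t - 3)*(t + 2)*(t + 3)*(t - 1)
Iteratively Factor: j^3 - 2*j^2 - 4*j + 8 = (j - 2)*(j^2 - 4) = (j - 2)*(j + 2)*(j - 2)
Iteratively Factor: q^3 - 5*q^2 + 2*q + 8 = (q - 2)*(q^2 - 3*q - 4) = (q - 2)*(q + 1)*(q - 4)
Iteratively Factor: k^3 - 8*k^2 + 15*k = (k - 5)*(k^2 - 3*k) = (k - 5)*(k - 3)*(k)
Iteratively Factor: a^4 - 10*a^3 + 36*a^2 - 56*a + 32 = (a - 2)*(a^3 - 8*a^2 + 20*a - 16) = (a - 2)^2*(a^2 - 6*a + 8) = (a - 2)^3*(a - 4)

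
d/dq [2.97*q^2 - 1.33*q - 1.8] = 5.94*q - 1.33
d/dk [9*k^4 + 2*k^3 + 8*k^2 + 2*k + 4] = 36*k^3 + 6*k^2 + 16*k + 2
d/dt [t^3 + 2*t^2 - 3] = t*(3*t + 4)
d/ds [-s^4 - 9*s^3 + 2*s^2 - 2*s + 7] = -4*s^3 - 27*s^2 + 4*s - 2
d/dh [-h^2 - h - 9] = -2*h - 1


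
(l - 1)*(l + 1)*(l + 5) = l^3 + 5*l^2 - l - 5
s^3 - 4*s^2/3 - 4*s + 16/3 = (s - 2)*(s - 4/3)*(s + 2)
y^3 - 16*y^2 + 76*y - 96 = (y - 8)*(y - 6)*(y - 2)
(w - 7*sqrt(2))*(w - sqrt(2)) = w^2 - 8*sqrt(2)*w + 14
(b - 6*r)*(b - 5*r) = b^2 - 11*b*r + 30*r^2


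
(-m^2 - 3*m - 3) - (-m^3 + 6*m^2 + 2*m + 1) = m^3 - 7*m^2 - 5*m - 4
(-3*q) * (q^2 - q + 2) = -3*q^3 + 3*q^2 - 6*q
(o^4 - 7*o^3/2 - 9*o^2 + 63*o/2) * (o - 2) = o^5 - 11*o^4/2 - 2*o^3 + 99*o^2/2 - 63*o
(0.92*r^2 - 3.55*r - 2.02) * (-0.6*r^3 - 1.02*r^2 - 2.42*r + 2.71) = -0.552*r^5 + 1.1916*r^4 + 2.6066*r^3 + 13.1446*r^2 - 4.7321*r - 5.4742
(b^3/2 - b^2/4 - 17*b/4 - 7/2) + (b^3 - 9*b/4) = 3*b^3/2 - b^2/4 - 13*b/2 - 7/2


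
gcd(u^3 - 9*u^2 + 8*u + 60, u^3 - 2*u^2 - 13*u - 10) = u^2 - 3*u - 10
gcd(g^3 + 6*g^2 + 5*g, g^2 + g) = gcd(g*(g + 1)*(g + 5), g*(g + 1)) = g^2 + g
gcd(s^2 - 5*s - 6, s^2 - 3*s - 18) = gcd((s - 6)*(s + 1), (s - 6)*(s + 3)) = s - 6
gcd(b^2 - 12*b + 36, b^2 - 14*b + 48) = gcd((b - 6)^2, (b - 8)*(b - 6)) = b - 6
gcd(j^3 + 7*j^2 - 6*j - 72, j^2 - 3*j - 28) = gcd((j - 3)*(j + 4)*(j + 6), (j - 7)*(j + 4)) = j + 4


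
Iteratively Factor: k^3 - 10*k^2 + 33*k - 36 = (k - 3)*(k^2 - 7*k + 12) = (k - 4)*(k - 3)*(k - 3)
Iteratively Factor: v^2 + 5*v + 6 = (v + 2)*(v + 3)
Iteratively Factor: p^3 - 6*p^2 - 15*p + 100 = (p - 5)*(p^2 - p - 20) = (p - 5)^2*(p + 4)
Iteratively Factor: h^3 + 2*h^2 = (h + 2)*(h^2) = h*(h + 2)*(h)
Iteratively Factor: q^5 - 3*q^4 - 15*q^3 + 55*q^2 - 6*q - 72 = (q - 3)*(q^4 - 15*q^2 + 10*q + 24) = (q - 3)^2*(q^3 + 3*q^2 - 6*q - 8) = (q - 3)^2*(q - 2)*(q^2 + 5*q + 4) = (q - 3)^2*(q - 2)*(q + 4)*(q + 1)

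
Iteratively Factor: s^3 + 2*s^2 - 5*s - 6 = (s + 1)*(s^2 + s - 6) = (s + 1)*(s + 3)*(s - 2)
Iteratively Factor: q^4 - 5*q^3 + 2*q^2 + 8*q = (q - 2)*(q^3 - 3*q^2 - 4*q) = (q - 2)*(q + 1)*(q^2 - 4*q) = q*(q - 2)*(q + 1)*(q - 4)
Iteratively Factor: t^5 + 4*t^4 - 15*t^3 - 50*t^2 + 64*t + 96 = (t + 4)*(t^4 - 15*t^2 + 10*t + 24) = (t - 2)*(t + 4)*(t^3 + 2*t^2 - 11*t - 12) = (t - 2)*(t + 1)*(t + 4)*(t^2 + t - 12) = (t - 3)*(t - 2)*(t + 1)*(t + 4)*(t + 4)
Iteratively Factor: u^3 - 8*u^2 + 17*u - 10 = (u - 1)*(u^2 - 7*u + 10) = (u - 2)*(u - 1)*(u - 5)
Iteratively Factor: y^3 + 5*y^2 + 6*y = (y + 2)*(y^2 + 3*y) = (y + 2)*(y + 3)*(y)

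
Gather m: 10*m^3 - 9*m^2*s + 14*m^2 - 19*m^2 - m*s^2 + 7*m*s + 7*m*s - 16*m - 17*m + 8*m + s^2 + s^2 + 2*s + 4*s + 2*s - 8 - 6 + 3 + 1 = 10*m^3 + m^2*(-9*s - 5) + m*(-s^2 + 14*s - 25) + 2*s^2 + 8*s - 10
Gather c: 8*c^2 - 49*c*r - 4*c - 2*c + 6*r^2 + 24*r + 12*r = 8*c^2 + c*(-49*r - 6) + 6*r^2 + 36*r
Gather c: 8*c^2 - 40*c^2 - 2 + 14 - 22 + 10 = -32*c^2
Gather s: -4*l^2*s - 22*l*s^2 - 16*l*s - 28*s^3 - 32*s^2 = -28*s^3 + s^2*(-22*l - 32) + s*(-4*l^2 - 16*l)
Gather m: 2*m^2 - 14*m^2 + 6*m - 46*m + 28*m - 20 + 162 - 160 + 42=-12*m^2 - 12*m + 24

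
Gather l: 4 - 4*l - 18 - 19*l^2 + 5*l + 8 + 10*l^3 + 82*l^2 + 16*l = 10*l^3 + 63*l^2 + 17*l - 6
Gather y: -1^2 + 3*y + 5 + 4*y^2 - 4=4*y^2 + 3*y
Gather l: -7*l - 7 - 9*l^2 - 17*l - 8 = -9*l^2 - 24*l - 15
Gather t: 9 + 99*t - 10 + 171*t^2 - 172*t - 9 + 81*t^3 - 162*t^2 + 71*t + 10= 81*t^3 + 9*t^2 - 2*t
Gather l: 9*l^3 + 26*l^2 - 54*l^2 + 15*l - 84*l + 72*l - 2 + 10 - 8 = 9*l^3 - 28*l^2 + 3*l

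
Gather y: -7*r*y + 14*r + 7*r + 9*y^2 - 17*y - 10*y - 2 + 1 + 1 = 21*r + 9*y^2 + y*(-7*r - 27)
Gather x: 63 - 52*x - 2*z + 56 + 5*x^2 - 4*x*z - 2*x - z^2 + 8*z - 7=5*x^2 + x*(-4*z - 54) - z^2 + 6*z + 112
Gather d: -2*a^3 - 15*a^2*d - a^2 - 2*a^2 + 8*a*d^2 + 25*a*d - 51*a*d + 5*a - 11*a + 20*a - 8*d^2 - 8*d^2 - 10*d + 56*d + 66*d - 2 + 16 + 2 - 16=-2*a^3 - 3*a^2 + 14*a + d^2*(8*a - 16) + d*(-15*a^2 - 26*a + 112)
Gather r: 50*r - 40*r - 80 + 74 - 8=10*r - 14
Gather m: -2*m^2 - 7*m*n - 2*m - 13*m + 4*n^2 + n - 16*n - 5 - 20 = -2*m^2 + m*(-7*n - 15) + 4*n^2 - 15*n - 25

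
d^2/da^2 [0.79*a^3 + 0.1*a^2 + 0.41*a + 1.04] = 4.74*a + 0.2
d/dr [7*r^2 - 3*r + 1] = 14*r - 3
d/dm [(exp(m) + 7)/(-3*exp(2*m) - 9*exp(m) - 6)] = ((exp(m) + 7)*(2*exp(m) + 3) - exp(2*m) - 3*exp(m) - 2)*exp(m)/(3*(exp(2*m) + 3*exp(m) + 2)^2)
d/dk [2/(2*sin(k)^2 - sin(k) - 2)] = 2*(1 - 4*sin(k))*cos(k)/(sin(k) + cos(2*k) + 1)^2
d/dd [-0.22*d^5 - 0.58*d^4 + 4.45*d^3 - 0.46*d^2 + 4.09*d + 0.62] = -1.1*d^4 - 2.32*d^3 + 13.35*d^2 - 0.92*d + 4.09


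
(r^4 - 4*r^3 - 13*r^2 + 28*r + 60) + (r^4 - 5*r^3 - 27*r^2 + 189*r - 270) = 2*r^4 - 9*r^3 - 40*r^2 + 217*r - 210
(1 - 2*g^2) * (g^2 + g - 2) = -2*g^4 - 2*g^3 + 5*g^2 + g - 2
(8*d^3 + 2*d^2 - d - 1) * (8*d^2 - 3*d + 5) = 64*d^5 - 8*d^4 + 26*d^3 + 5*d^2 - 2*d - 5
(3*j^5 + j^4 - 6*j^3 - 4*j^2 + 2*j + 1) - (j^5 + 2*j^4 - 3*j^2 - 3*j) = 2*j^5 - j^4 - 6*j^3 - j^2 + 5*j + 1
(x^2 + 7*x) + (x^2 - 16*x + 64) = 2*x^2 - 9*x + 64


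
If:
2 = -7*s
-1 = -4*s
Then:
No Solution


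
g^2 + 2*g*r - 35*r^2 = (g - 5*r)*(g + 7*r)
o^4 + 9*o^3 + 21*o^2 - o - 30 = (o - 1)*(o + 2)*(o + 3)*(o + 5)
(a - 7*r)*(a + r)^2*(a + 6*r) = a^4 + a^3*r - 43*a^2*r^2 - 85*a*r^3 - 42*r^4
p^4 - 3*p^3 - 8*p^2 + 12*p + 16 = (p - 4)*(p - 2)*(p + 1)*(p + 2)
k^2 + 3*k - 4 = (k - 1)*(k + 4)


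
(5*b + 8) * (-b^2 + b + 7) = -5*b^3 - 3*b^2 + 43*b + 56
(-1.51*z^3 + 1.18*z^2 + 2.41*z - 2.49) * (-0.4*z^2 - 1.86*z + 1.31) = 0.604*z^5 + 2.3366*z^4 - 5.1369*z^3 - 1.9408*z^2 + 7.7885*z - 3.2619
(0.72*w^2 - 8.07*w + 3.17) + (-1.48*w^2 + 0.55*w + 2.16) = -0.76*w^2 - 7.52*w + 5.33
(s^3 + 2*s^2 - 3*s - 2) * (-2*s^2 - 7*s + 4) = -2*s^5 - 11*s^4 - 4*s^3 + 33*s^2 + 2*s - 8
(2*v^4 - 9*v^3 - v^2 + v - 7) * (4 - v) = -2*v^5 + 17*v^4 - 35*v^3 - 5*v^2 + 11*v - 28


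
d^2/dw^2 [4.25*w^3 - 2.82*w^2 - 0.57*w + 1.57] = 25.5*w - 5.64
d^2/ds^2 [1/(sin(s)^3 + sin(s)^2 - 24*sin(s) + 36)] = (-9*sin(s)^6 - 11*sin(s)^5 + 56*sin(s)^4 + 412*sin(s)^3 - 570*sin(s)^2 - 1224*sin(s) + 1080)/(sin(s)^3 + sin(s)^2 - 24*sin(s) + 36)^3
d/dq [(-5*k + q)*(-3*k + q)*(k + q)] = 7*k^2 - 14*k*q + 3*q^2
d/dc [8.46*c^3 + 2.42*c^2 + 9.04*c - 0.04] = 25.38*c^2 + 4.84*c + 9.04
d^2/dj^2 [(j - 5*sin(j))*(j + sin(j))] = 4*j*sin(j) + 20*sin(j)^2 - 8*cos(j) - 8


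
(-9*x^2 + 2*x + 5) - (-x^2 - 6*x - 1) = -8*x^2 + 8*x + 6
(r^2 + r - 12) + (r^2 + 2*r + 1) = 2*r^2 + 3*r - 11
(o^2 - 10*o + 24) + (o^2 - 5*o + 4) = 2*o^2 - 15*o + 28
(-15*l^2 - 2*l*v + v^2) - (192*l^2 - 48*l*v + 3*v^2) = -207*l^2 + 46*l*v - 2*v^2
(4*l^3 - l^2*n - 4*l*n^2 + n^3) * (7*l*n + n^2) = 28*l^4*n - 3*l^3*n^2 - 29*l^2*n^3 + 3*l*n^4 + n^5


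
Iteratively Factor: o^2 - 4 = (o - 2)*(o + 2)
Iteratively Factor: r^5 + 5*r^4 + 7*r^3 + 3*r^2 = (r + 3)*(r^4 + 2*r^3 + r^2) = r*(r + 3)*(r^3 + 2*r^2 + r) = r*(r + 1)*(r + 3)*(r^2 + r) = r*(r + 1)^2*(r + 3)*(r)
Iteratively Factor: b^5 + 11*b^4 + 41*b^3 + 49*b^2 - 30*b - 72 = (b + 4)*(b^4 + 7*b^3 + 13*b^2 - 3*b - 18) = (b + 3)*(b + 4)*(b^3 + 4*b^2 + b - 6) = (b - 1)*(b + 3)*(b + 4)*(b^2 + 5*b + 6) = (b - 1)*(b + 2)*(b + 3)*(b + 4)*(b + 3)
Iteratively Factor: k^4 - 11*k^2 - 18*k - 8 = (k - 4)*(k^3 + 4*k^2 + 5*k + 2) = (k - 4)*(k + 1)*(k^2 + 3*k + 2) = (k - 4)*(k + 1)^2*(k + 2)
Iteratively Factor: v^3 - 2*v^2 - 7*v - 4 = (v + 1)*(v^2 - 3*v - 4) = (v + 1)^2*(v - 4)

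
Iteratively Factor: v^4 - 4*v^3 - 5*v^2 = (v)*(v^3 - 4*v^2 - 5*v) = v*(v + 1)*(v^2 - 5*v) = v^2*(v + 1)*(v - 5)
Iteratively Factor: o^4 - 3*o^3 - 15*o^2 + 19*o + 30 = (o + 3)*(o^3 - 6*o^2 + 3*o + 10) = (o - 5)*(o + 3)*(o^2 - o - 2) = (o - 5)*(o + 1)*(o + 3)*(o - 2)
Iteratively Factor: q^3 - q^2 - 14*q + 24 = (q - 2)*(q^2 + q - 12) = (q - 3)*(q - 2)*(q + 4)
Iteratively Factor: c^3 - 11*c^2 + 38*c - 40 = (c - 2)*(c^2 - 9*c + 20) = (c - 4)*(c - 2)*(c - 5)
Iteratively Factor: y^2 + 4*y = (y)*(y + 4)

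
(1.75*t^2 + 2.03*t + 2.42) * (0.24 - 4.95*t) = -8.6625*t^3 - 9.6285*t^2 - 11.4918*t + 0.5808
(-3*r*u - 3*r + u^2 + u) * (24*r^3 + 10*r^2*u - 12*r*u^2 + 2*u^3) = -72*r^4*u - 72*r^4 - 6*r^3*u^2 - 6*r^3*u + 46*r^2*u^3 + 46*r^2*u^2 - 18*r*u^4 - 18*r*u^3 + 2*u^5 + 2*u^4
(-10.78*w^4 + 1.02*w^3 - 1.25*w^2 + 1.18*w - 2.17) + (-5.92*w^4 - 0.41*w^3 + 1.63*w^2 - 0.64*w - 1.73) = -16.7*w^4 + 0.61*w^3 + 0.38*w^2 + 0.54*w - 3.9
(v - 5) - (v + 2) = -7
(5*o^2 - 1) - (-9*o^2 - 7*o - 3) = 14*o^2 + 7*o + 2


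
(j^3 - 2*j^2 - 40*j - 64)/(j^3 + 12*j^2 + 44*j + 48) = (j - 8)/(j + 6)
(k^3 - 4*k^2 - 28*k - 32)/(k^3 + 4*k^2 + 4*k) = (k - 8)/k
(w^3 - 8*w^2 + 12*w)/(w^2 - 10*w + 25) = w*(w^2 - 8*w + 12)/(w^2 - 10*w + 25)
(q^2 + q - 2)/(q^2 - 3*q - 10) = (q - 1)/(q - 5)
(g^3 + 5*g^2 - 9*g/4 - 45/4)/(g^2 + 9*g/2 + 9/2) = (2*g^2 + 7*g - 15)/(2*(g + 3))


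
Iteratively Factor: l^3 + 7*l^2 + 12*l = (l + 4)*(l^2 + 3*l) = (l + 3)*(l + 4)*(l)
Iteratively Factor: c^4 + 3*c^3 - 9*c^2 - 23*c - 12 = (c + 1)*(c^3 + 2*c^2 - 11*c - 12) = (c + 1)^2*(c^2 + c - 12) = (c + 1)^2*(c + 4)*(c - 3)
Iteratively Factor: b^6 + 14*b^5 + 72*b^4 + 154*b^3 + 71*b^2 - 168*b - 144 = (b + 3)*(b^5 + 11*b^4 + 39*b^3 + 37*b^2 - 40*b - 48) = (b + 1)*(b + 3)*(b^4 + 10*b^3 + 29*b^2 + 8*b - 48) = (b + 1)*(b + 3)^2*(b^3 + 7*b^2 + 8*b - 16) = (b - 1)*(b + 1)*(b + 3)^2*(b^2 + 8*b + 16) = (b - 1)*(b + 1)*(b + 3)^2*(b + 4)*(b + 4)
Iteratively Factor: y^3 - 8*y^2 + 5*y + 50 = (y - 5)*(y^2 - 3*y - 10) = (y - 5)^2*(y + 2)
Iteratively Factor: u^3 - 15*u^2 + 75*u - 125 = (u - 5)*(u^2 - 10*u + 25) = (u - 5)^2*(u - 5)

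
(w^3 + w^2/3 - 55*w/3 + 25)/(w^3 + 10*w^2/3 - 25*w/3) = (w - 3)/w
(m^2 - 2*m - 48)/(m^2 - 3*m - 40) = (m + 6)/(m + 5)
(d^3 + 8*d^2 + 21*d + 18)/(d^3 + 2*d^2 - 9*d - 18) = (d + 3)/(d - 3)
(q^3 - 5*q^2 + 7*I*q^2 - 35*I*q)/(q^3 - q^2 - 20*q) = (q + 7*I)/(q + 4)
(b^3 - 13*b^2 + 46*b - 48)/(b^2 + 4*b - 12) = (b^2 - 11*b + 24)/(b + 6)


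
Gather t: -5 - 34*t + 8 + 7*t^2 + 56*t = 7*t^2 + 22*t + 3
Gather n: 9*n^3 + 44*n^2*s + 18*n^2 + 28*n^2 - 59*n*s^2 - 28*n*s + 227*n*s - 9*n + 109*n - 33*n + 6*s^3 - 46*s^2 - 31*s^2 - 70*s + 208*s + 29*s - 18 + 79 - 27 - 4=9*n^3 + n^2*(44*s + 46) + n*(-59*s^2 + 199*s + 67) + 6*s^3 - 77*s^2 + 167*s + 30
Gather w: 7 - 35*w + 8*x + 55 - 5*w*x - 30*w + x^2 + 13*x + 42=w*(-5*x - 65) + x^2 + 21*x + 104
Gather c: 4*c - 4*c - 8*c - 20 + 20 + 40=40 - 8*c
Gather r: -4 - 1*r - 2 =-r - 6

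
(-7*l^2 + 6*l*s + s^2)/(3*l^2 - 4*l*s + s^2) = (7*l + s)/(-3*l + s)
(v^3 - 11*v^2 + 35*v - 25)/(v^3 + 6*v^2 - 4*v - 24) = (v^3 - 11*v^2 + 35*v - 25)/(v^3 + 6*v^2 - 4*v - 24)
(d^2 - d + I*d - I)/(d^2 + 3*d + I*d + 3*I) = (d - 1)/(d + 3)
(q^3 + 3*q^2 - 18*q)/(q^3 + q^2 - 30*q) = (q - 3)/(q - 5)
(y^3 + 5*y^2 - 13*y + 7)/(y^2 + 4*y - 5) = (y^2 + 6*y - 7)/(y + 5)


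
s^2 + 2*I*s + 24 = (s - 4*I)*(s + 6*I)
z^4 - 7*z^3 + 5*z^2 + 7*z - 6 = (z - 6)*(z - 1)^2*(z + 1)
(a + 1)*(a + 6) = a^2 + 7*a + 6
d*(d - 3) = d^2 - 3*d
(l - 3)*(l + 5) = l^2 + 2*l - 15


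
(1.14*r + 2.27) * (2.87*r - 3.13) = 3.2718*r^2 + 2.9467*r - 7.1051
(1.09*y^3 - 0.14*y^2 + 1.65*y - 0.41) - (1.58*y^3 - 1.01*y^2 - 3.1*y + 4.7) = -0.49*y^3 + 0.87*y^2 + 4.75*y - 5.11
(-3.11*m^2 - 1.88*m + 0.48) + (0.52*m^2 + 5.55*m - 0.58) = -2.59*m^2 + 3.67*m - 0.1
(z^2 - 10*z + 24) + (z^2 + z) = 2*z^2 - 9*z + 24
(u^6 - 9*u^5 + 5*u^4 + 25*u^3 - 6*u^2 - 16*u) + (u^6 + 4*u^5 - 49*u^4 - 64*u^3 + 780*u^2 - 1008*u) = 2*u^6 - 5*u^5 - 44*u^4 - 39*u^3 + 774*u^2 - 1024*u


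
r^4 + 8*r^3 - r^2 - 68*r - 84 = (r - 3)*(r + 2)^2*(r + 7)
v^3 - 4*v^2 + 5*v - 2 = (v - 2)*(v - 1)^2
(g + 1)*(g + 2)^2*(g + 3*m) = g^4 + 3*g^3*m + 5*g^3 + 15*g^2*m + 8*g^2 + 24*g*m + 4*g + 12*m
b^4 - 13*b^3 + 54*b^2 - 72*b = b*(b - 6)*(b - 4)*(b - 3)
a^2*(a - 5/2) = a^3 - 5*a^2/2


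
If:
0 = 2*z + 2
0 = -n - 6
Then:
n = -6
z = -1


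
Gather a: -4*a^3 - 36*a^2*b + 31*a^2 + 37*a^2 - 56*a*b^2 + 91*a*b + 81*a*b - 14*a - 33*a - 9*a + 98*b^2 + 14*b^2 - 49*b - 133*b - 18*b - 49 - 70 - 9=-4*a^3 + a^2*(68 - 36*b) + a*(-56*b^2 + 172*b - 56) + 112*b^2 - 200*b - 128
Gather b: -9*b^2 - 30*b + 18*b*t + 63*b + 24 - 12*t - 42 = -9*b^2 + b*(18*t + 33) - 12*t - 18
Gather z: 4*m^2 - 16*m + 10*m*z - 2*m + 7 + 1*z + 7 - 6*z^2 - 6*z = 4*m^2 - 18*m - 6*z^2 + z*(10*m - 5) + 14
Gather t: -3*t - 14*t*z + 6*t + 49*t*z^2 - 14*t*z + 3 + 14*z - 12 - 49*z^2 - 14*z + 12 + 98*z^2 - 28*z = t*(49*z^2 - 28*z + 3) + 49*z^2 - 28*z + 3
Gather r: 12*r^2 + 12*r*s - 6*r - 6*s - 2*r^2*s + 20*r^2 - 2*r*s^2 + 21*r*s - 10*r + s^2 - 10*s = r^2*(32 - 2*s) + r*(-2*s^2 + 33*s - 16) + s^2 - 16*s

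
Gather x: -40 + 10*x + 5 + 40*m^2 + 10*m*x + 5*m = 40*m^2 + 5*m + x*(10*m + 10) - 35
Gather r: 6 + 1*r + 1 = r + 7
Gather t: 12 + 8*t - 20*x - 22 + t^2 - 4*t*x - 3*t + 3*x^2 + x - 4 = t^2 + t*(5 - 4*x) + 3*x^2 - 19*x - 14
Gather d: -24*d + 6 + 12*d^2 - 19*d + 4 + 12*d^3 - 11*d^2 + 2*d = 12*d^3 + d^2 - 41*d + 10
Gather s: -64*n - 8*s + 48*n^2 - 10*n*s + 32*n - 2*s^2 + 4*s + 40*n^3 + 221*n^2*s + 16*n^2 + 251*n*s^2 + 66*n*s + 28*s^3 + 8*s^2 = 40*n^3 + 64*n^2 - 32*n + 28*s^3 + s^2*(251*n + 6) + s*(221*n^2 + 56*n - 4)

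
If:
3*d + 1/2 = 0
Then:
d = -1/6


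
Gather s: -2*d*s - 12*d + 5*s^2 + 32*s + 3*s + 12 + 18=-12*d + 5*s^2 + s*(35 - 2*d) + 30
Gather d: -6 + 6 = 0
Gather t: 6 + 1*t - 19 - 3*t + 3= -2*t - 10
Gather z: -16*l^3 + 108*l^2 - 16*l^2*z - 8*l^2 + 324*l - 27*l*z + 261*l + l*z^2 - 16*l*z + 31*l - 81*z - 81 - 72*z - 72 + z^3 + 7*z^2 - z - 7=-16*l^3 + 100*l^2 + 616*l + z^3 + z^2*(l + 7) + z*(-16*l^2 - 43*l - 154) - 160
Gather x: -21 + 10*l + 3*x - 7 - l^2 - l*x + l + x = -l^2 + 11*l + x*(4 - l) - 28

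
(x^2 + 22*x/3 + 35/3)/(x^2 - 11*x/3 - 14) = (x + 5)/(x - 6)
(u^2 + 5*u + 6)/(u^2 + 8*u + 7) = (u^2 + 5*u + 6)/(u^2 + 8*u + 7)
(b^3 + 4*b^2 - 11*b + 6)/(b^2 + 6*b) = b - 2 + 1/b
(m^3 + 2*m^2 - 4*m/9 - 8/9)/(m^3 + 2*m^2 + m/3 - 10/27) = 3*(3*m^2 + 4*m - 4)/(9*m^2 + 12*m - 5)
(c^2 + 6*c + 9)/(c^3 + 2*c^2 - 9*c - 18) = (c + 3)/(c^2 - c - 6)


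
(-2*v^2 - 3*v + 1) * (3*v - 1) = -6*v^3 - 7*v^2 + 6*v - 1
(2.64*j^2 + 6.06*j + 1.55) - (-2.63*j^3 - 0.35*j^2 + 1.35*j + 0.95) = 2.63*j^3 + 2.99*j^2 + 4.71*j + 0.6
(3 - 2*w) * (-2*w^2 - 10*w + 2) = 4*w^3 + 14*w^2 - 34*w + 6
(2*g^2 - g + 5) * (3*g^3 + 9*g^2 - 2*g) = 6*g^5 + 15*g^4 + 2*g^3 + 47*g^2 - 10*g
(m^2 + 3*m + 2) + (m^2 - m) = 2*m^2 + 2*m + 2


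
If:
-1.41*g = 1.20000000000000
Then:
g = -0.85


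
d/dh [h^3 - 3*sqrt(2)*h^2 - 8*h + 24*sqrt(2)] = 3*h^2 - 6*sqrt(2)*h - 8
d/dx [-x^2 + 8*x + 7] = 8 - 2*x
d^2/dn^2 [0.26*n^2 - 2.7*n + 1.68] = 0.520000000000000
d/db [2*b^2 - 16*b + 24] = 4*b - 16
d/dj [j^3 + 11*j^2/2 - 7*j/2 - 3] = 3*j^2 + 11*j - 7/2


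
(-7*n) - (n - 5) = 5 - 8*n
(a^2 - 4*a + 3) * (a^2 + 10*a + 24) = a^4 + 6*a^3 - 13*a^2 - 66*a + 72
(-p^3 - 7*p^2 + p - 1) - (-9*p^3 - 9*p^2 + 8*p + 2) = 8*p^3 + 2*p^2 - 7*p - 3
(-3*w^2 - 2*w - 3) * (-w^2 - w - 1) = 3*w^4 + 5*w^3 + 8*w^2 + 5*w + 3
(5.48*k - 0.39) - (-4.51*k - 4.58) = 9.99*k + 4.19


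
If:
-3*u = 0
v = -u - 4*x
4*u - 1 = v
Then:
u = 0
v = -1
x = 1/4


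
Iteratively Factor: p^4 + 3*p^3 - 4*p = (p + 2)*(p^3 + p^2 - 2*p) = p*(p + 2)*(p^2 + p - 2) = p*(p - 1)*(p + 2)*(p + 2)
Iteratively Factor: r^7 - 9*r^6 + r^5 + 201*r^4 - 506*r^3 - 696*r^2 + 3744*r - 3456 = (r - 4)*(r^6 - 5*r^5 - 19*r^4 + 125*r^3 - 6*r^2 - 720*r + 864) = (r - 4)*(r + 4)*(r^5 - 9*r^4 + 17*r^3 + 57*r^2 - 234*r + 216) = (r - 4)*(r - 2)*(r + 4)*(r^4 - 7*r^3 + 3*r^2 + 63*r - 108) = (r - 4)*(r - 3)*(r - 2)*(r + 4)*(r^3 - 4*r^2 - 9*r + 36) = (r - 4)*(r - 3)^2*(r - 2)*(r + 4)*(r^2 - r - 12) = (r - 4)^2*(r - 3)^2*(r - 2)*(r + 4)*(r + 3)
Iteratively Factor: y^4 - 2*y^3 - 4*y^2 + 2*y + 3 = (y + 1)*(y^3 - 3*y^2 - y + 3) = (y + 1)^2*(y^2 - 4*y + 3) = (y - 1)*(y + 1)^2*(y - 3)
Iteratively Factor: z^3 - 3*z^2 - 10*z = (z)*(z^2 - 3*z - 10) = z*(z + 2)*(z - 5)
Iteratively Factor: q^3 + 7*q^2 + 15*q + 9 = (q + 3)*(q^2 + 4*q + 3) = (q + 3)^2*(q + 1)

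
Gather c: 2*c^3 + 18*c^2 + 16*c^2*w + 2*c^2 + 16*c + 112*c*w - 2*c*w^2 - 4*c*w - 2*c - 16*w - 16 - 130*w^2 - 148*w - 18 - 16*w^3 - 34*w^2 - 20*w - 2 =2*c^3 + c^2*(16*w + 20) + c*(-2*w^2 + 108*w + 14) - 16*w^3 - 164*w^2 - 184*w - 36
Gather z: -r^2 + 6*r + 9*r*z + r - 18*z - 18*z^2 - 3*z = -r^2 + 7*r - 18*z^2 + z*(9*r - 21)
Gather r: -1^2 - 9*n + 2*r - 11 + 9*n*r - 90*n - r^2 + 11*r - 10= -99*n - r^2 + r*(9*n + 13) - 22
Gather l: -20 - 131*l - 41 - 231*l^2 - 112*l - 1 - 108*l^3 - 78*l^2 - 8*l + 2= -108*l^3 - 309*l^2 - 251*l - 60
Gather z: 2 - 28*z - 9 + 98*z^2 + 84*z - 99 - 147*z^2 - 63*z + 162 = -49*z^2 - 7*z + 56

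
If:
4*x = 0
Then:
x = 0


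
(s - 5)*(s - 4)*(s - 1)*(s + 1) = s^4 - 9*s^3 + 19*s^2 + 9*s - 20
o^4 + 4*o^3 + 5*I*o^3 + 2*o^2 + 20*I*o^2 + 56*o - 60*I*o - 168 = (o - 2)*(o + 6)*(o - 2*I)*(o + 7*I)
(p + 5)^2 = p^2 + 10*p + 25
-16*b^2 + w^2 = (-4*b + w)*(4*b + w)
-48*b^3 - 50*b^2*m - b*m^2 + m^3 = (-8*b + m)*(b + m)*(6*b + m)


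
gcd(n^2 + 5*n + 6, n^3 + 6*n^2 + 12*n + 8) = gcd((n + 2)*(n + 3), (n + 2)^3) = n + 2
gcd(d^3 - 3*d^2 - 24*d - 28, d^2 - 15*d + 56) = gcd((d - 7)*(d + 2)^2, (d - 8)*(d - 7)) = d - 7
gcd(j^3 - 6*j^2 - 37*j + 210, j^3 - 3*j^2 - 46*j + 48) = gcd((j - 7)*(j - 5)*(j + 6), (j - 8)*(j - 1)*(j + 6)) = j + 6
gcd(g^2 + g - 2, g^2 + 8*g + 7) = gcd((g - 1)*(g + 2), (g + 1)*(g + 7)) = 1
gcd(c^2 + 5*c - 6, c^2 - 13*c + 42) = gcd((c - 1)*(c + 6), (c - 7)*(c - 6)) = 1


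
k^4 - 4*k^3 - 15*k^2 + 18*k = k*(k - 6)*(k - 1)*(k + 3)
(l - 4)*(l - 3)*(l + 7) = l^3 - 37*l + 84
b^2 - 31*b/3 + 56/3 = (b - 8)*(b - 7/3)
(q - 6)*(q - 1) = q^2 - 7*q + 6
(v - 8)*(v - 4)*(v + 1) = v^3 - 11*v^2 + 20*v + 32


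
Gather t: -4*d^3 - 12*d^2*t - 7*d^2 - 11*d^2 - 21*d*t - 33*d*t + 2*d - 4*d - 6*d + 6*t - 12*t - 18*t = -4*d^3 - 18*d^2 - 8*d + t*(-12*d^2 - 54*d - 24)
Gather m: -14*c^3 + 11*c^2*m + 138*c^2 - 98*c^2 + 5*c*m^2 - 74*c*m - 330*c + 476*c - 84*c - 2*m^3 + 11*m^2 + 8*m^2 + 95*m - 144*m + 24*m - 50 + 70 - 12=-14*c^3 + 40*c^2 + 62*c - 2*m^3 + m^2*(5*c + 19) + m*(11*c^2 - 74*c - 25) + 8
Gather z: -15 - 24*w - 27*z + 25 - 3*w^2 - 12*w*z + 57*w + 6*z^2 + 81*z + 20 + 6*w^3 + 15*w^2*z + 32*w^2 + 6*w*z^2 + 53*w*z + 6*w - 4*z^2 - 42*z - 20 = 6*w^3 + 29*w^2 + 39*w + z^2*(6*w + 2) + z*(15*w^2 + 41*w + 12) + 10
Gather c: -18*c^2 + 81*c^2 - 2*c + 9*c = 63*c^2 + 7*c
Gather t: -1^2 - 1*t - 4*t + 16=15 - 5*t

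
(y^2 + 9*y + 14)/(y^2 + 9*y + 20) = (y^2 + 9*y + 14)/(y^2 + 9*y + 20)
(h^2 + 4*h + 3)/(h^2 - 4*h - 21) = (h + 1)/(h - 7)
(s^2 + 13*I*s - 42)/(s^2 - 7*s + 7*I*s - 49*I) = (s + 6*I)/(s - 7)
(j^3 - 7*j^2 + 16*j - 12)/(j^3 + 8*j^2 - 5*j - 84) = (j^2 - 4*j + 4)/(j^2 + 11*j + 28)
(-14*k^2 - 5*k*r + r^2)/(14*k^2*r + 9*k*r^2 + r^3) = (-7*k + r)/(r*(7*k + r))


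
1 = 1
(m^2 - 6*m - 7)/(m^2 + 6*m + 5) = (m - 7)/(m + 5)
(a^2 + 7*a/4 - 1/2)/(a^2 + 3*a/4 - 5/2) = (4*a - 1)/(4*a - 5)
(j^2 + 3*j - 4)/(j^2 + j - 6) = (j^2 + 3*j - 4)/(j^2 + j - 6)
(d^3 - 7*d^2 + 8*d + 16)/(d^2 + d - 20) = (d^2 - 3*d - 4)/(d + 5)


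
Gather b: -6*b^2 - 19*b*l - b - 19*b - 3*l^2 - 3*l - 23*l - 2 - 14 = -6*b^2 + b*(-19*l - 20) - 3*l^2 - 26*l - 16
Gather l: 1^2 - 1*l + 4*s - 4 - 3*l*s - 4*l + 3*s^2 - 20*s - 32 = l*(-3*s - 5) + 3*s^2 - 16*s - 35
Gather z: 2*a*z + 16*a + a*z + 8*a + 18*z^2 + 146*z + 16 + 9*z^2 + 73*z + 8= 24*a + 27*z^2 + z*(3*a + 219) + 24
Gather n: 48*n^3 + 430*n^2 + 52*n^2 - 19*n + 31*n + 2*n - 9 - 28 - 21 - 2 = 48*n^3 + 482*n^2 + 14*n - 60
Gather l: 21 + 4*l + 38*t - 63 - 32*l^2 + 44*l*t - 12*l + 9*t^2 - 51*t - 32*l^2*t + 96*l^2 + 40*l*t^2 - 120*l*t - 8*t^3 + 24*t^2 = l^2*(64 - 32*t) + l*(40*t^2 - 76*t - 8) - 8*t^3 + 33*t^2 - 13*t - 42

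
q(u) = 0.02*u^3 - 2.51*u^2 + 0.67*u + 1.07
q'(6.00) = -27.29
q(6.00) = -80.95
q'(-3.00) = 16.27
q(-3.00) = -24.07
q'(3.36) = -15.52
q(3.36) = -24.26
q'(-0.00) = 0.67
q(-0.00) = 1.07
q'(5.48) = -25.04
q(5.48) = -67.34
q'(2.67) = -12.31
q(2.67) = -14.65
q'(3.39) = -15.66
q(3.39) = -24.72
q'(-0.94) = 5.44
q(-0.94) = -1.79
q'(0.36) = -1.13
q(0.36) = 0.99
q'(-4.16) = 22.59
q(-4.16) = -46.59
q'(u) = 0.06*u^2 - 5.02*u + 0.67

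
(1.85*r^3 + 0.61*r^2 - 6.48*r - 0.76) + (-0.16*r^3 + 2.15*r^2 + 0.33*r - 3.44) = 1.69*r^3 + 2.76*r^2 - 6.15*r - 4.2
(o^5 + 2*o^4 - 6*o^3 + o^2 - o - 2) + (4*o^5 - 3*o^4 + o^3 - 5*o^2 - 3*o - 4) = 5*o^5 - o^4 - 5*o^3 - 4*o^2 - 4*o - 6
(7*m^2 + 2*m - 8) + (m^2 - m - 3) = 8*m^2 + m - 11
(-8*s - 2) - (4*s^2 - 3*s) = -4*s^2 - 5*s - 2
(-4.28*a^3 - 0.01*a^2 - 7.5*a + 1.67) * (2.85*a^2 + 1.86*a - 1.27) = -12.198*a^5 - 7.9893*a^4 - 15.958*a^3 - 9.1778*a^2 + 12.6312*a - 2.1209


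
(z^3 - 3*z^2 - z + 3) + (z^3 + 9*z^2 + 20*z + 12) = 2*z^3 + 6*z^2 + 19*z + 15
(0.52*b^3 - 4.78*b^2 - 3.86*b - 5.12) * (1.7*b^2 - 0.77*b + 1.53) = 0.884*b^5 - 8.5264*b^4 - 2.0858*b^3 - 13.0452*b^2 - 1.9634*b - 7.8336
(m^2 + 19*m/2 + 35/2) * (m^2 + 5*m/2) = m^4 + 12*m^3 + 165*m^2/4 + 175*m/4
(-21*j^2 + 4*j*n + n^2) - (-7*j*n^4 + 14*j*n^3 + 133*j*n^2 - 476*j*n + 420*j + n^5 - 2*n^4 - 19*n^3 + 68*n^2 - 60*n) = -21*j^2 + 7*j*n^4 - 14*j*n^3 - 133*j*n^2 + 480*j*n - 420*j - n^5 + 2*n^4 + 19*n^3 - 67*n^2 + 60*n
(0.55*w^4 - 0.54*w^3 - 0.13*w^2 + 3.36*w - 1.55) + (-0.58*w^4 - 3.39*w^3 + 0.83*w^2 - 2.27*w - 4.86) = -0.0299999999999999*w^4 - 3.93*w^3 + 0.7*w^2 + 1.09*w - 6.41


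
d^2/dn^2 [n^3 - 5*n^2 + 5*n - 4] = 6*n - 10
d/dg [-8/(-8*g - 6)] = -16/(4*g + 3)^2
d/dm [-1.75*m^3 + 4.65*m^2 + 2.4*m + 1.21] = -5.25*m^2 + 9.3*m + 2.4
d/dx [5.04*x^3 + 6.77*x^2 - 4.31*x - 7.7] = 15.12*x^2 + 13.54*x - 4.31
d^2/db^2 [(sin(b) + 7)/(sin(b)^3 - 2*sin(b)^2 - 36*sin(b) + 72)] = (-4*sin(b)^7 - 57*sin(b)^6 + 12*sin(b)^5 + 1472*sin(b)^4 + 2016*sin(b)^3 - 17904*sin(b)^2 - 22464*sin(b) + 25344)/(sin(b)^3 - 2*sin(b)^2 - 36*sin(b) + 72)^3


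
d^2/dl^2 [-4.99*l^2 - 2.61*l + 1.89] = -9.98000000000000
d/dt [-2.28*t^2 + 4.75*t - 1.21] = 4.75 - 4.56*t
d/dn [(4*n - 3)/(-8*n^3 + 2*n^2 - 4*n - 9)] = 4*(16*n^3 - 20*n^2 + 3*n - 12)/(64*n^6 - 32*n^5 + 68*n^4 + 128*n^3 - 20*n^2 + 72*n + 81)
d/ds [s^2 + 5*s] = 2*s + 5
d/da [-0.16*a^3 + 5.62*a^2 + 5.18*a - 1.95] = -0.48*a^2 + 11.24*a + 5.18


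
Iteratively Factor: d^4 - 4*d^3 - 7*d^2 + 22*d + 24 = (d + 2)*(d^3 - 6*d^2 + 5*d + 12) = (d - 4)*(d + 2)*(d^2 - 2*d - 3) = (d - 4)*(d - 3)*(d + 2)*(d + 1)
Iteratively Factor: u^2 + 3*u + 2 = (u + 2)*(u + 1)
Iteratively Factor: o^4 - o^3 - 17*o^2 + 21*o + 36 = (o - 3)*(o^3 + 2*o^2 - 11*o - 12) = (o - 3)*(o + 1)*(o^2 + o - 12) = (o - 3)*(o + 1)*(o + 4)*(o - 3)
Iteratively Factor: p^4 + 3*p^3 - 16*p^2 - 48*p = (p)*(p^3 + 3*p^2 - 16*p - 48) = p*(p + 3)*(p^2 - 16) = p*(p - 4)*(p + 3)*(p + 4)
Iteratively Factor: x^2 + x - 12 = (x + 4)*(x - 3)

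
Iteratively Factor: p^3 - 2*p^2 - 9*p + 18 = (p - 3)*(p^2 + p - 6) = (p - 3)*(p - 2)*(p + 3)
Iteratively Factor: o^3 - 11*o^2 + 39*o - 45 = (o - 3)*(o^2 - 8*o + 15) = (o - 3)^2*(o - 5)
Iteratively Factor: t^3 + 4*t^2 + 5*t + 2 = (t + 1)*(t^2 + 3*t + 2) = (t + 1)^2*(t + 2)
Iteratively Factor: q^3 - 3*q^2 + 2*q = (q)*(q^2 - 3*q + 2) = q*(q - 1)*(q - 2)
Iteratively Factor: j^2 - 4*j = (j - 4)*(j)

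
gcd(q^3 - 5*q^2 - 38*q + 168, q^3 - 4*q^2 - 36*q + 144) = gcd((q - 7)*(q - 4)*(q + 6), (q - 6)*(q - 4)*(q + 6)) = q^2 + 2*q - 24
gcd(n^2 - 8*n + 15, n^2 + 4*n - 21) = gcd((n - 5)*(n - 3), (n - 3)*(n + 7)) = n - 3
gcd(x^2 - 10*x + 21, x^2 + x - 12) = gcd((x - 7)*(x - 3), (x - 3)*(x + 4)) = x - 3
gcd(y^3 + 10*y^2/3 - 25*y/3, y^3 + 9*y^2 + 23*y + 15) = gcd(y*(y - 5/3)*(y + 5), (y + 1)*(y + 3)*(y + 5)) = y + 5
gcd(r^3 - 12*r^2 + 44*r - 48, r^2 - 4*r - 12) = r - 6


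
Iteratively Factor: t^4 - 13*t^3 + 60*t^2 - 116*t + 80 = (t - 4)*(t^3 - 9*t^2 + 24*t - 20) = (t - 4)*(t - 2)*(t^2 - 7*t + 10) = (t - 5)*(t - 4)*(t - 2)*(t - 2)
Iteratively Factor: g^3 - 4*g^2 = (g - 4)*(g^2) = g*(g - 4)*(g)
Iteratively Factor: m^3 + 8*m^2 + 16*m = (m + 4)*(m^2 + 4*m) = m*(m + 4)*(m + 4)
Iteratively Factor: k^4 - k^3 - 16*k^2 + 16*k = (k)*(k^3 - k^2 - 16*k + 16) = k*(k - 1)*(k^2 - 16) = k*(k - 4)*(k - 1)*(k + 4)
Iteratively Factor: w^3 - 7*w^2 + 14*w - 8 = (w - 2)*(w^2 - 5*w + 4) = (w - 4)*(w - 2)*(w - 1)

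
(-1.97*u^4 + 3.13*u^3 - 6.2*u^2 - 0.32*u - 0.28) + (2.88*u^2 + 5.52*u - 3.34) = -1.97*u^4 + 3.13*u^3 - 3.32*u^2 + 5.2*u - 3.62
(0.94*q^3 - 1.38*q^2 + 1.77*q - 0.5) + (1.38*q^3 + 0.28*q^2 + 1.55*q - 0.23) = 2.32*q^3 - 1.1*q^2 + 3.32*q - 0.73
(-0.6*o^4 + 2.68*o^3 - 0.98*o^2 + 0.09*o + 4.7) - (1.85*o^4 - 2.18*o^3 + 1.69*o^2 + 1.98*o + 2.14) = -2.45*o^4 + 4.86*o^3 - 2.67*o^2 - 1.89*o + 2.56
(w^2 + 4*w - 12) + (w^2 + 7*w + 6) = 2*w^2 + 11*w - 6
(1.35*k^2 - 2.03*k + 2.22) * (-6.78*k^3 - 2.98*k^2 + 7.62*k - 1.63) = -9.153*k^5 + 9.7404*k^4 + 1.2848*k^3 - 24.2847*k^2 + 20.2253*k - 3.6186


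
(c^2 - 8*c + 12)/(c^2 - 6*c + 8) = (c - 6)/(c - 4)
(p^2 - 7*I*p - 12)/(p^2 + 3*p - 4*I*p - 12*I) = (p - 3*I)/(p + 3)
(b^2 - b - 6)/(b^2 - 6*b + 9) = (b + 2)/(b - 3)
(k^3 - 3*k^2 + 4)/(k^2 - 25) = (k^3 - 3*k^2 + 4)/(k^2 - 25)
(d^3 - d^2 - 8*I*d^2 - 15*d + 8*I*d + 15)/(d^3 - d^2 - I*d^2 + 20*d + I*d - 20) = (d - 3*I)/(d + 4*I)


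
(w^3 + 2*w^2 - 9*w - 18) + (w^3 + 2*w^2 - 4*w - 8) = 2*w^3 + 4*w^2 - 13*w - 26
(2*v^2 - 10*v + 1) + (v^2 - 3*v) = 3*v^2 - 13*v + 1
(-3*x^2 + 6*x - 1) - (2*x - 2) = -3*x^2 + 4*x + 1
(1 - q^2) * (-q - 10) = q^3 + 10*q^2 - q - 10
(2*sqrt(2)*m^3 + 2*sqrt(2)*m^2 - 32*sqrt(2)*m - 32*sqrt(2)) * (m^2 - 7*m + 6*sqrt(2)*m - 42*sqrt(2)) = 2*sqrt(2)*m^5 - 12*sqrt(2)*m^4 + 24*m^4 - 144*m^3 - 46*sqrt(2)*m^3 - 552*m^2 + 192*sqrt(2)*m^2 + 224*sqrt(2)*m + 2304*m + 2688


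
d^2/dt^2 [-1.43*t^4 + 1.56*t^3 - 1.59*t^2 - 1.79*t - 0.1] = -17.16*t^2 + 9.36*t - 3.18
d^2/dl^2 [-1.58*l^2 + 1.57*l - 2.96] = -3.16000000000000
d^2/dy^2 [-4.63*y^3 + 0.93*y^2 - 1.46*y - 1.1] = 1.86 - 27.78*y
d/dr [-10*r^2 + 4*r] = 4 - 20*r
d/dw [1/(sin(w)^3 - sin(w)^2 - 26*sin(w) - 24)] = (-3*sin(w)^2 + 2*sin(w) + 26)*cos(w)/(-sin(w)^3 + sin(w)^2 + 26*sin(w) + 24)^2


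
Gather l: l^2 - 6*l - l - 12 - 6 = l^2 - 7*l - 18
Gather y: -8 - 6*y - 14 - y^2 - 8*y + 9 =-y^2 - 14*y - 13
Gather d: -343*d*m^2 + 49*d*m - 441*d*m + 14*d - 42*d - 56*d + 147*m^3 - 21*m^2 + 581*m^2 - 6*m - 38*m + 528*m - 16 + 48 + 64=d*(-343*m^2 - 392*m - 84) + 147*m^3 + 560*m^2 + 484*m + 96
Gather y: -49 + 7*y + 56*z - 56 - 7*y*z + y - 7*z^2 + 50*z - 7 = y*(8 - 7*z) - 7*z^2 + 106*z - 112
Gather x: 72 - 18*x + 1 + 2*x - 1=72 - 16*x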